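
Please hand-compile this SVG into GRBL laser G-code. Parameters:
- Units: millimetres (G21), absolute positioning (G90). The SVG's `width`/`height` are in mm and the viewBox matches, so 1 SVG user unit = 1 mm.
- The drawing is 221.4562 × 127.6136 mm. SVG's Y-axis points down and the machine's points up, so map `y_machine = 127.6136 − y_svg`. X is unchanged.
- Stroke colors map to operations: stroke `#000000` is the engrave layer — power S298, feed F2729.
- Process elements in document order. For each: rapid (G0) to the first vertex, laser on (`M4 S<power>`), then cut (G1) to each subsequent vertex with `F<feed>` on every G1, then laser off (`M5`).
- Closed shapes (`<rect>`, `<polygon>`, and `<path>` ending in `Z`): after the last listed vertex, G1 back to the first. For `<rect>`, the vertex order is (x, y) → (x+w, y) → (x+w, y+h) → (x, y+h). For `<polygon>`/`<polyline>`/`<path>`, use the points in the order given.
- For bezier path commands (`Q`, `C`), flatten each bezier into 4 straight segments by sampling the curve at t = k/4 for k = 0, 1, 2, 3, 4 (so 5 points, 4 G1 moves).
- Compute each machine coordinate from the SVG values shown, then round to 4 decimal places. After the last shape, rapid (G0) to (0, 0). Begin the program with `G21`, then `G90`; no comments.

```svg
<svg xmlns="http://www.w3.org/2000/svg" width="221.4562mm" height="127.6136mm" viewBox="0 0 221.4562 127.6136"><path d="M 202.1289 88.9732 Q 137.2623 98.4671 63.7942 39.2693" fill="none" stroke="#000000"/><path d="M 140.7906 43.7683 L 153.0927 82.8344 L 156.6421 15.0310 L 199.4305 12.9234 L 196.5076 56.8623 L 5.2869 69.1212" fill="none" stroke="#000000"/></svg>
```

G21
G90
G0 X202.1289 Y38.6404
M4 S298
G1 X169.1580 Y38.1867 F2729
G1 X135.1119 Y46.3194 F2729
G1 X99.9907 Y63.0386 F2729
G1 X63.7942 Y88.3443 F2729
M5
G0 X140.7906 Y83.8453
M4 S298
G1 X153.0927 Y44.7792 F2729
G1 X156.6421 Y112.5826 F2729
G1 X199.4305 Y114.6902 F2729
G1 X196.5076 Y70.7513 F2729
G1 X5.2869 Y58.4924 F2729
M5
G0 X0.0000 Y0.0000

Since the viewBox matches the mm dimensions, user units are millimetres directly. The only transform is the Y-flip y_m = 127.6136 − y_svg.

Shape 1 is a quadratic bezier drawn with `<path>`. Its stroke #000000 means engrave at S298, F2729. After flipping Y the toolpath is (202.1289,38.6404) → (169.1580,38.1867) → (135.1119,46.3194) → (99.9907,63.0386) → (63.7942,88.3443).

Shape 2 is a open polyline drawn with `<path>`. Its stroke #000000 means engrave at S298, F2729. After flipping Y the toolpath is (140.7906,83.8453) → (153.0927,44.7792) → (156.6421,112.5826) → (199.4305,114.6902) → (196.5076,70.7513) → (5.2869,58.4924).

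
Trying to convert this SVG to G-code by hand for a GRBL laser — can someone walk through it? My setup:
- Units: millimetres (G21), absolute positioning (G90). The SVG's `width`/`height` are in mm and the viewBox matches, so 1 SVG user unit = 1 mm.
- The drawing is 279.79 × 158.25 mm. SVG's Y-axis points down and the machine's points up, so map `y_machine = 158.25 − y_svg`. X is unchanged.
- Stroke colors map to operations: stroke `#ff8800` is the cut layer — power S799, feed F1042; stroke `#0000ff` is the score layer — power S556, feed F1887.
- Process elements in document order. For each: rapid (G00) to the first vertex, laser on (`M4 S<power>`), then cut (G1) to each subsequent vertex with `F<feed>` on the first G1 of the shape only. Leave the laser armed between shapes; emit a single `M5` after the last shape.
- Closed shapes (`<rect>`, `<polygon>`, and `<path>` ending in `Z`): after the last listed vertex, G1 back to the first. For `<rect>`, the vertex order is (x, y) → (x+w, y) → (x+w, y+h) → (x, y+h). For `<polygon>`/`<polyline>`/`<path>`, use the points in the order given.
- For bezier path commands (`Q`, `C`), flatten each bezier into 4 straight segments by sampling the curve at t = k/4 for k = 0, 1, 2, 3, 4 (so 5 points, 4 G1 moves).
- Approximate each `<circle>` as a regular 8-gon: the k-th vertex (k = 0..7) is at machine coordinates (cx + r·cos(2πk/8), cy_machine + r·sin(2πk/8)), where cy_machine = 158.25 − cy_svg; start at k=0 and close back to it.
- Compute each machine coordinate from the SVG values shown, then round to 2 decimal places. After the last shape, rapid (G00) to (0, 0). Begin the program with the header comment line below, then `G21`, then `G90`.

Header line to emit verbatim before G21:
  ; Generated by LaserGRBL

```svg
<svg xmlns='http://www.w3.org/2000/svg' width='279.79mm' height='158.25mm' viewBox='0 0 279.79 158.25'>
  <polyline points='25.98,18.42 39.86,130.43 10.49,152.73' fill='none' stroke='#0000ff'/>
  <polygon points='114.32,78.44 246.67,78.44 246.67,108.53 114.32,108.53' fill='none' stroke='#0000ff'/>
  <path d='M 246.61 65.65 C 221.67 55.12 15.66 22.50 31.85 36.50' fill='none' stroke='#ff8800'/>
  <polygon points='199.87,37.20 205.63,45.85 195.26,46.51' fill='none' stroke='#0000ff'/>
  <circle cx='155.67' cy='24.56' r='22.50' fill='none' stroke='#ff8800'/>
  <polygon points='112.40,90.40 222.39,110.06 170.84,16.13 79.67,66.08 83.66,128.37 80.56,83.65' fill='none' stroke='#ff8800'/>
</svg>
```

; Generated by LaserGRBL
G21
G90
G00 X25.98 Y139.83
M4 S556
G1 X39.86 Y27.82 F1887
G1 X10.49 Y5.52
G00 X114.32 Y79.81
M4 S556
G1 X246.67 Y79.81 F1887
G1 X246.67 Y49.72
G1 X114.32 Y49.72
G1 X114.32 Y79.81
G00 X246.61 Y92.60
M4 S799
G1 X200.26 Y103.57 F1042
G1 X123.81 Y116.37
G1 X55.07 Y124.58
G1 X31.85 Y121.75
G00 X199.87 Y121.05
M4 S556
G1 X205.63 Y112.40 F1887
G1 X195.26 Y111.74
G1 X199.87 Y121.05
G00 X178.17 Y133.69
M4 S799
G1 X171.58 Y149.60 F1042
G1 X155.67 Y156.19
G1 X139.76 Y149.60
G1 X133.17 Y133.69
G1 X139.76 Y117.78
G1 X155.67 Y111.19
G1 X171.58 Y117.78
G1 X178.17 Y133.69
G00 X112.40 Y67.85
M4 S799
G1 X222.39 Y48.19 F1042
G1 X170.84 Y142.12
G1 X79.67 Y92.17
G1 X83.66 Y29.88
G1 X80.56 Y74.60
G1 X112.40 Y67.85
M5
G00 X0.00 Y0.00

Since the viewBox matches the mm dimensions, user units are millimetres directly. The only transform is the Y-flip y_m = 158.25 − y_svg.

Shape 1 is a open polyline drawn with `<polyline>`. Its stroke #0000ff means score at S556, F1887. After flipping Y the toolpath is (25.98,139.83) → (39.86,27.82) → (10.49,5.52).

Shape 2 is a rectangle drawn with `<polygon>`. Its stroke #0000ff means score at S556, F1887. After flipping Y the toolpath is (114.32,79.81) → (246.67,79.81) → (246.67,49.72) → (114.32,49.72) → (114.32,79.81), returning to the start.

Shape 3 is a cubic bezier drawn with `<path>`. Its stroke #ff8800 means cut at S799, F1042. After flipping Y the toolpath is (246.61,92.60) → (200.26,103.57) → (123.81,116.37) → (55.07,124.58) → (31.85,121.75).

Shape 4 is a regular polygon drawn with `<polygon>`. Its stroke #0000ff means score at S556, F1887. After flipping Y the toolpath is (199.87,121.05) → (205.63,112.40) → (195.26,111.74) → (199.87,121.05), returning to the start.

Shape 5 is a circle drawn with `<circle>`. Its stroke #ff8800 means cut at S799, F1042. After flipping Y the toolpath is (178.17,133.69) → (171.58,149.60) → (155.67,156.19) → (139.76,149.60) → (133.17,133.69) → (139.76,117.78) → (155.67,111.19) → (171.58,117.78) → (178.17,133.69), returning to the start.

Shape 6 is a closed polygon drawn with `<polygon>`. Its stroke #ff8800 means cut at S799, F1042. After flipping Y the toolpath is (112.40,67.85) → (222.39,48.19) → (170.84,142.12) → (79.67,92.17) → (83.66,29.88) → (80.56,74.60) → (112.40,67.85), returning to the start.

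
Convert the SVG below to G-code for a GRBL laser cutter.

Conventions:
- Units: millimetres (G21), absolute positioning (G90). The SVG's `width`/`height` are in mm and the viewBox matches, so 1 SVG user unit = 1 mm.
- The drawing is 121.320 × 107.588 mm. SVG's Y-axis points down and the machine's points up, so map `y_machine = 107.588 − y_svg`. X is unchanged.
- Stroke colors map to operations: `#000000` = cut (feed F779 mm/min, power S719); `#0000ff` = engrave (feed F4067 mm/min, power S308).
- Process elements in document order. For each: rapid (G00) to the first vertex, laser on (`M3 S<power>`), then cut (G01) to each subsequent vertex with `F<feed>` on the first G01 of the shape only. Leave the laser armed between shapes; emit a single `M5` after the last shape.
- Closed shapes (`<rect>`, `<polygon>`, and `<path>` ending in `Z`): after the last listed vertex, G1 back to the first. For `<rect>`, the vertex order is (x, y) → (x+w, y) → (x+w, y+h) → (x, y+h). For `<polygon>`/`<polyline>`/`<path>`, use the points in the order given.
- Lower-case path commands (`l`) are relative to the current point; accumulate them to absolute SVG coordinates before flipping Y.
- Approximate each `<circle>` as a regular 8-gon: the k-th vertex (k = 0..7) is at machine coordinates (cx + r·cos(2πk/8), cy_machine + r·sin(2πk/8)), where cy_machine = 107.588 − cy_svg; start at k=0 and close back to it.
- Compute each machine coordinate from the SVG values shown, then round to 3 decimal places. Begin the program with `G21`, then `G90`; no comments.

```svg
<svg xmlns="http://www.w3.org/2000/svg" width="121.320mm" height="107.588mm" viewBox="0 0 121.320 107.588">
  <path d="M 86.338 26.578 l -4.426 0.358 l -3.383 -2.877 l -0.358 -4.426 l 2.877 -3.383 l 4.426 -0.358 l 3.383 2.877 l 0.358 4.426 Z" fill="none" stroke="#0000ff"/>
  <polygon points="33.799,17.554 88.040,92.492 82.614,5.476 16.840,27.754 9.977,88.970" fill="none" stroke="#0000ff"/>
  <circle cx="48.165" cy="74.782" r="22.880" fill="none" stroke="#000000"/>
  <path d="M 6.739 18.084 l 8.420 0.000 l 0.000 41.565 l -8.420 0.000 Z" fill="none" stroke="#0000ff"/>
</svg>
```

G21
G90
G00 X86.338 Y81.010
M3 S308
G01 X81.912 Y80.652 F4067
G01 X78.529 Y83.529
G01 X78.171 Y87.955
G01 X81.048 Y91.338
G01 X85.474 Y91.696
G01 X88.857 Y88.819
G01 X89.215 Y84.393
G01 X86.338 Y81.010
G00 X33.799 Y90.034
M3 S308
G01 X88.040 Y15.096 F4067
G01 X82.614 Y102.112
G01 X16.840 Y79.834
G01 X9.977 Y18.618
G01 X33.799 Y90.034
G00 X71.045 Y32.806
M3 S719
G01 X64.344 Y48.985 F779
G01 X48.165 Y55.686
G01 X31.986 Y48.985
G01 X25.285 Y32.806
G01 X31.986 Y16.627
G01 X48.165 Y9.926
G01 X64.344 Y16.627
G01 X71.045 Y32.806
G00 X6.739 Y89.504
M3 S308
G01 X15.159 Y89.504 F4067
G01 X15.159 Y47.939
G01 X6.739 Y47.939
G01 X6.739 Y89.504
M5

viewBox `0 0 121.320 107.588` with mm width/height → 1 unit = 1 mm. Flip: y_m = 107.588 − y_svg.

**Shape 1** — `<path>` regular polygon, stroke `#0000ff` → engrave (S308, F4067). Machine vertices: (86.338,81.010) → (81.912,80.652) → (78.529,83.529) → (78.171,87.955) → (81.048,91.338) → (85.474,91.696) → (88.857,88.819) → (89.215,84.393) → (86.338,81.010). Closed: final G1 returns to the first vertex.

**Shape 2** — `<polygon>` closed polygon, stroke `#0000ff` → engrave (S308, F4067). Machine vertices: (33.799,90.034) → (88.040,15.096) → (82.614,102.112) → (16.840,79.834) → (9.977,18.618) → (33.799,90.034). Closed: final G1 returns to the first vertex.

**Shape 3** — `<circle>` circle, stroke `#000000` → cut (S719, F779). Machine vertices: (71.045,32.806) → (64.344,48.985) → (48.165,55.686) → (31.986,48.985) → (25.285,32.806) → (31.986,16.627) → (48.165,9.926) → (64.344,16.627) → (71.045,32.806). Closed: final G1 returns to the first vertex.

**Shape 4** — `<path>` rectangle, stroke `#0000ff` → engrave (S308, F4067). Machine vertices: (6.739,89.504) → (15.159,89.504) → (15.159,47.939) → (6.739,47.939) → (6.739,89.504). Closed: final G1 returns to the first vertex.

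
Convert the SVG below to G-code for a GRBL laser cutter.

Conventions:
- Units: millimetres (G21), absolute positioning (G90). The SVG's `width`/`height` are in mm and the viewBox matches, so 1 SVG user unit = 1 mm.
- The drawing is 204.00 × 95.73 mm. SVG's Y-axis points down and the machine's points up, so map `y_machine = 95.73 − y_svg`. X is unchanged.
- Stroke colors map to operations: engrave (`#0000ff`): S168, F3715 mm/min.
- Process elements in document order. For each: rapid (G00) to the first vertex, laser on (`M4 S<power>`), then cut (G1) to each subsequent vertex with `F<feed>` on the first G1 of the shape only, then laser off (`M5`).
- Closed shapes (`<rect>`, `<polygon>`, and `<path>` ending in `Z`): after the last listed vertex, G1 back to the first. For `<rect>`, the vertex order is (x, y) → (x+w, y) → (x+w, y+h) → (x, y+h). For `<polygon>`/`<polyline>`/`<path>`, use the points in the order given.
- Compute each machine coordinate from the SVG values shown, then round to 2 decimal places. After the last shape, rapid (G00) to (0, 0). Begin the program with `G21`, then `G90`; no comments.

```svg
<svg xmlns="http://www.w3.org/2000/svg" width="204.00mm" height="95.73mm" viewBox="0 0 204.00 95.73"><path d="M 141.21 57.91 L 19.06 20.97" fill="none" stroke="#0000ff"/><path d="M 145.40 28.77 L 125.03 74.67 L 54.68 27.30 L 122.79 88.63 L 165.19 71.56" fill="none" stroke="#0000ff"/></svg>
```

G21
G90
G00 X141.21 Y37.82
M4 S168
G1 X19.06 Y74.76 F3715
M5
G00 X145.40 Y66.96
M4 S168
G1 X125.03 Y21.06 F3715
G1 X54.68 Y68.43
G1 X122.79 Y7.10
G1 X165.19 Y24.17
M5
G00 X0.00 Y0.00

1 u = 1 mm; y_m = 95.73 − y.

[1] `<path>` line segment, #0000ff→engrave S168 F3715: (141.21,37.82) → (19.06,74.76)

[2] `<path>` open polyline, #0000ff→engrave S168 F3715: (145.40,66.96) → (125.03,21.06) → (54.68,68.43) → (122.79,7.10) → (165.19,24.17)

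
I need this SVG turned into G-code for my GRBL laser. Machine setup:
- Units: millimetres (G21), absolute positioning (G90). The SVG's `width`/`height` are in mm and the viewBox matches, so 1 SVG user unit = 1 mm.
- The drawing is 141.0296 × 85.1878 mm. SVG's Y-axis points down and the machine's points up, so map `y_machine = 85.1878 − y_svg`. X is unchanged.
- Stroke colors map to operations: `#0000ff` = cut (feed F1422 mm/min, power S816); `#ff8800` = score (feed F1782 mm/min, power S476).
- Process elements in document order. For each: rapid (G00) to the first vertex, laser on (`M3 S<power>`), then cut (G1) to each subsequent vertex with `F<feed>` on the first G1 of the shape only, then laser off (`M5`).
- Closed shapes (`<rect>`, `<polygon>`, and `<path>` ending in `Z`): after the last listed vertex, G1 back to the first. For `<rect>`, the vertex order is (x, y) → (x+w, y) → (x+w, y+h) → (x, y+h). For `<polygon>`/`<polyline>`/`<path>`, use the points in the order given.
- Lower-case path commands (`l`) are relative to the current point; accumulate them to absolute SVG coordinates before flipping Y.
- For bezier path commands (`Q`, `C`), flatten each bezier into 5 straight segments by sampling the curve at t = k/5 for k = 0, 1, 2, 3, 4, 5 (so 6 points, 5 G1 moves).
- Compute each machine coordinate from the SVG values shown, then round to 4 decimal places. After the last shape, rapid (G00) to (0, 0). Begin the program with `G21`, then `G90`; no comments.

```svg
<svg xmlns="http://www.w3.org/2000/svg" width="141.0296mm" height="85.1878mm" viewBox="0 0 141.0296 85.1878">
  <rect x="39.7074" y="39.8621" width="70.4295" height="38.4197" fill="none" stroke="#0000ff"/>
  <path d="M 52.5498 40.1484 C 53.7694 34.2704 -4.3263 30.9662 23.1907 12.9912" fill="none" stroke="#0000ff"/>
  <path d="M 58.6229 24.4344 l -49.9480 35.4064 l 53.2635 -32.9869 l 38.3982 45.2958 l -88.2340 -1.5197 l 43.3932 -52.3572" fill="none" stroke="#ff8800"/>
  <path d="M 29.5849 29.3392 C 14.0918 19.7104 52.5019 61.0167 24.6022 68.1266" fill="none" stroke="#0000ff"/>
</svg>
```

Since the viewBox matches the mm dimensions, user units are millimetres directly. The only transform is the Y-flip y_m = 85.1878 − y_svg.

Shape 1 is a rectangle drawn with `<rect>`. Its stroke #0000ff means cut at S816, F1422. After flipping Y the toolpath is (39.7074,45.3257) → (110.1369,45.3257) → (110.1369,6.9060) → (39.7074,6.9060) → (39.7074,45.3257), returning to the start.

Shape 2 is a cubic bezier drawn with `<path>`. Its stroke #0000ff means cut at S816, F1422. After flipping Y the toolpath is (52.5498,45.0394) → (47.3231,48.3953) → (34.8174,51.9612) → (21.9890,56.5649) → (15.7946,63.0341) → (23.1907,72.1966).

Shape 3 is a open polyline drawn with `<path>`. Its stroke #ff8800 means score at S476, F1782. After flipping Y the toolpath is (58.6229,60.7534) → (8.6749,25.3470) → (61.9384,58.3339) → (100.3366,13.0381) → (12.1026,14.5578) → (55.4958,66.9150).

Shape 4 is a cubic bezier drawn with `<path>`. Its stroke #0000ff means cut at S816, F1422. After flipping Y the toolpath is (29.5849,55.8486) → (25.7957,56.1947) → (29.1731,48.4027) → (33.9468,36.5589) → (34.3465,24.7497) → (24.6022,17.0612).

G21
G90
G00 X39.7074 Y45.3257
M3 S816
G1 X110.1369 Y45.3257 F1422
G1 X110.1369 Y6.9060
G1 X39.7074 Y6.9060
G1 X39.7074 Y45.3257
M5
G00 X52.5498 Y45.0394
M3 S816
G1 X47.3231 Y48.3953 F1422
G1 X34.8174 Y51.9612
G1 X21.9890 Y56.5649
G1 X15.7946 Y63.0341
G1 X23.1907 Y72.1966
M5
G00 X58.6229 Y60.7534
M3 S476
G1 X8.6749 Y25.3470 F1782
G1 X61.9384 Y58.3339
G1 X100.3366 Y13.0381
G1 X12.1026 Y14.5578
G1 X55.4958 Y66.9150
M5
G00 X29.5849 Y55.8486
M3 S816
G1 X25.7957 Y56.1947 F1422
G1 X29.1731 Y48.4027
G1 X33.9468 Y36.5589
G1 X34.3465 Y24.7497
G1 X24.6022 Y17.0612
M5
G00 X0.0000 Y0.0000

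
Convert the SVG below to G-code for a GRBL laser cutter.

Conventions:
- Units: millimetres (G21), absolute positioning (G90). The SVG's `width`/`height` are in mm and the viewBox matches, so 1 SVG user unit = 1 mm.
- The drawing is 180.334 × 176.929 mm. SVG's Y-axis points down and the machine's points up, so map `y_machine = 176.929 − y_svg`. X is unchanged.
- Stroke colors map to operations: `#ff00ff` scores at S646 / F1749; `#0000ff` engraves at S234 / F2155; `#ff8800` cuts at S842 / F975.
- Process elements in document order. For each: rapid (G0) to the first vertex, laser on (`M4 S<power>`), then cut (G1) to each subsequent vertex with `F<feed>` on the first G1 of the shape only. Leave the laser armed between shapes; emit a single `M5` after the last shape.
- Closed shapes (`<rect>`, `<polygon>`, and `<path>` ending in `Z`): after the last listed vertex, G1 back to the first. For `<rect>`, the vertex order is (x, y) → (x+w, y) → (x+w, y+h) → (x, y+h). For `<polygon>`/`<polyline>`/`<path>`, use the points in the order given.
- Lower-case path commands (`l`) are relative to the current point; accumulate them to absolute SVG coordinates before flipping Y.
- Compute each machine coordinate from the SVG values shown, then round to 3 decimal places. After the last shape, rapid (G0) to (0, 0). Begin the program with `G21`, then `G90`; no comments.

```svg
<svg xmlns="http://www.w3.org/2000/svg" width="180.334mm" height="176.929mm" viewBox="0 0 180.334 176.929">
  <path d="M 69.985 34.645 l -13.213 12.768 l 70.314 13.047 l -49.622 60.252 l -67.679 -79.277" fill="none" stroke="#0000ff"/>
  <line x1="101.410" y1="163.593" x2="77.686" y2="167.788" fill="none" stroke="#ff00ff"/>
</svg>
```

1 u = 1 mm; y_m = 176.929 − y.

[1] `<path>` open polyline, #0000ff→engrave S234 F2155: (69.985,142.284) → (56.772,129.516) → (127.086,116.469) → (77.464,56.217) → (9.785,135.494)

[2] `<line>` line segment, #ff00ff→score S646 F1749: (101.410,13.336) → (77.686,9.141)

G21
G90
G0 X69.985 Y142.284
M4 S234
G1 X56.772 Y129.516 F2155
G1 X127.086 Y116.469
G1 X77.464 Y56.217
G1 X9.785 Y135.494
G0 X101.410 Y13.336
M4 S646
G1 X77.686 Y9.141 F1749
M5
G0 X0.000 Y0.000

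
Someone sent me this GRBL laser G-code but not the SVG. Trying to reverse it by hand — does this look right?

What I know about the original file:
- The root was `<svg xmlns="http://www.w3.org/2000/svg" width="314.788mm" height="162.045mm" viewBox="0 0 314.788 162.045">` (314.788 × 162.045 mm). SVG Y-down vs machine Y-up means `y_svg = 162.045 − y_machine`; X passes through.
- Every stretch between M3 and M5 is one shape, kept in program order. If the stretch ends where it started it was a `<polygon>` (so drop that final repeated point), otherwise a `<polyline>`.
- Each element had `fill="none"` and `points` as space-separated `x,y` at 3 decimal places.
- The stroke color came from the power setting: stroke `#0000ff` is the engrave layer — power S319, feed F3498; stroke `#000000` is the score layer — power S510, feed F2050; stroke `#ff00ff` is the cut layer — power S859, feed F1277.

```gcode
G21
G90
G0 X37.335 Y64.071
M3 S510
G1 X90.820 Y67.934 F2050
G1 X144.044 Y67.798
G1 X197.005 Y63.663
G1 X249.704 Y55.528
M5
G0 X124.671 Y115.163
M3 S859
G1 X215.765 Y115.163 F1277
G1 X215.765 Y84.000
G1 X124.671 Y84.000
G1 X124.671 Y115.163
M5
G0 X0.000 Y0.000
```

<svg xmlns="http://www.w3.org/2000/svg" width="314.788mm" height="162.045mm" viewBox="0 0 314.788 162.045">
  <polyline points="37.335,97.974 90.820,94.111 144.044,94.247 197.005,98.382 249.704,106.517" fill="none" stroke="#000000"/>
  <polygon points="124.671,46.882 215.765,46.882 215.765,78.045 124.671,78.045" fill="none" stroke="#ff00ff"/>
</svg>

y_svg = 162.045 − y_m.

[1] S510→`#000000` (score); open run; points: 37.335,97.974 90.820,94.111 144.044,94.247 197.005,98.382 249.704,106.517

[2] S859→`#ff00ff` (cut); closed run; points: 124.671,46.882 215.765,46.882 215.765,78.045 124.671,78.045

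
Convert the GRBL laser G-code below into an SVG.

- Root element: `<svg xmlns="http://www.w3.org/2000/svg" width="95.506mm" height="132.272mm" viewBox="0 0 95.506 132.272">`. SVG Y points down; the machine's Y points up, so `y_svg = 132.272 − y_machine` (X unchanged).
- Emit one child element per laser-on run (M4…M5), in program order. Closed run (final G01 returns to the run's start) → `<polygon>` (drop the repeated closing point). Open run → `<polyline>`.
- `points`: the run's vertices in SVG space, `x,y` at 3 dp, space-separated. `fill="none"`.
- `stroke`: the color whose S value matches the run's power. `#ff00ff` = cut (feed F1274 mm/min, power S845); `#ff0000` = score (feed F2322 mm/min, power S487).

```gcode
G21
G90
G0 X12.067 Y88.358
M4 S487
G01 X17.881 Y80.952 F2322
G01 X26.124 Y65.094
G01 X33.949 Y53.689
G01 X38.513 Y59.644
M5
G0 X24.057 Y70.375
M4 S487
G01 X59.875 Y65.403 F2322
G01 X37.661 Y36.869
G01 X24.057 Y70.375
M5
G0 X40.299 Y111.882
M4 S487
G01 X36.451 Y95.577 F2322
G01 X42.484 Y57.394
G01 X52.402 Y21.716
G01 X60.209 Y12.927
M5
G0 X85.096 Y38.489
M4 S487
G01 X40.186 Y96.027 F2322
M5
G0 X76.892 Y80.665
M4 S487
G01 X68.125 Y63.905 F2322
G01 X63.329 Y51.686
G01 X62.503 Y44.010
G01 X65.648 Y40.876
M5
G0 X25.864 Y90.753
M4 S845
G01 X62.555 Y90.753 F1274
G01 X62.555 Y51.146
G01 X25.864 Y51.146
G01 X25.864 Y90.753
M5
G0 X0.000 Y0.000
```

<svg xmlns="http://www.w3.org/2000/svg" width="95.506mm" height="132.272mm" viewBox="0 0 95.506 132.272">
  <polyline points="12.067,43.914 17.881,51.320 26.124,67.178 33.949,78.583 38.513,72.628" fill="none" stroke="#ff0000"/>
  <polygon points="24.057,61.897 59.875,66.869 37.661,95.403" fill="none" stroke="#ff0000"/>
  <polyline points="40.299,20.390 36.451,36.695 42.484,74.878 52.402,110.556 60.209,119.345" fill="none" stroke="#ff0000"/>
  <polyline points="85.096,93.783 40.186,36.245" fill="none" stroke="#ff0000"/>
  <polyline points="76.892,51.607 68.125,68.367 63.329,80.586 62.503,88.262 65.648,91.396" fill="none" stroke="#ff0000"/>
  <polygon points="25.864,41.519 62.555,41.519 62.555,81.126 25.864,81.126" fill="none" stroke="#ff00ff"/>
</svg>

y_svg = 132.272 − y_m.

[1] S487→`#ff0000` (score); open run; points: 12.067,43.914 17.881,51.320 26.124,67.178 33.949,78.583 38.513,72.628

[2] S487→`#ff0000` (score); closed run; points: 24.057,61.897 59.875,66.869 37.661,95.403

[3] S487→`#ff0000` (score); open run; points: 40.299,20.390 36.451,36.695 42.484,74.878 52.402,110.556 60.209,119.345

[4] S487→`#ff0000` (score); open run; points: 85.096,93.783 40.186,36.245

[5] S487→`#ff0000` (score); open run; points: 76.892,51.607 68.125,68.367 63.329,80.586 62.503,88.262 65.648,91.396

[6] S845→`#ff00ff` (cut); closed run; points: 25.864,41.519 62.555,41.519 62.555,81.126 25.864,81.126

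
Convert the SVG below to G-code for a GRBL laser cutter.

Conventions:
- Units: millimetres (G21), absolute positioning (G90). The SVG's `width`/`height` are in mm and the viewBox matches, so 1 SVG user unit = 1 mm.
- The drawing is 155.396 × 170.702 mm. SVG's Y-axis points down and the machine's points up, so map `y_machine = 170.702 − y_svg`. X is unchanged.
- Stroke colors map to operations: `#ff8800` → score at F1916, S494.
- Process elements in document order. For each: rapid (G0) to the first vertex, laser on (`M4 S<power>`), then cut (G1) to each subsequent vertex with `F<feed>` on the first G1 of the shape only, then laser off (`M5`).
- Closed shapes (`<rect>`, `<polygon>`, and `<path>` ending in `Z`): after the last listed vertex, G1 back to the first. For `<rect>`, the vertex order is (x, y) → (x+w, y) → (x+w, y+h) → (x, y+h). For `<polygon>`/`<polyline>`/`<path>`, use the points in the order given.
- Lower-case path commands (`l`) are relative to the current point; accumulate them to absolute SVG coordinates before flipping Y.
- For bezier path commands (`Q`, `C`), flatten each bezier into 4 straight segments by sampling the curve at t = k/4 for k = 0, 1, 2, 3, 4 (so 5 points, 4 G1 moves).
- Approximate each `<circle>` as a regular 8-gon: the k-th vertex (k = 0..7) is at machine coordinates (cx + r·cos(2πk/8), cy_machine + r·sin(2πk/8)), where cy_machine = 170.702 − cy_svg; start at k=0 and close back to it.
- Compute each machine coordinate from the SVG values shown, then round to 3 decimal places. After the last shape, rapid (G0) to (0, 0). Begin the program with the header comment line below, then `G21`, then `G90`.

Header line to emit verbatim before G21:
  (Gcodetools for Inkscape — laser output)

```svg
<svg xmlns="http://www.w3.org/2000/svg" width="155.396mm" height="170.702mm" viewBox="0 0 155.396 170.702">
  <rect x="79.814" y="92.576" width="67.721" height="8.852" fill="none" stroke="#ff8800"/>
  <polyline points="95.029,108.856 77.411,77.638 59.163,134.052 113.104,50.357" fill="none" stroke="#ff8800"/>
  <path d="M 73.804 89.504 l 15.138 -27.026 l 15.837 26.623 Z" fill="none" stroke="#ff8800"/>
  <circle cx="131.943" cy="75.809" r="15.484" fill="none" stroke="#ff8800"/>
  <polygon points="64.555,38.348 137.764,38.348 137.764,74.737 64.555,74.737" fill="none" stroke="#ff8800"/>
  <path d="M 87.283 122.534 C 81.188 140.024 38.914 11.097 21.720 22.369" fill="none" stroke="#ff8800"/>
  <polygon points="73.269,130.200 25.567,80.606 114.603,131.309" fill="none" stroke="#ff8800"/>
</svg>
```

(Gcodetools for Inkscape — laser output)
G21
G90
G0 X79.814 Y78.126
M4 S494
G1 X147.535 Y78.126 F1916
G1 X147.535 Y69.274
G1 X79.814 Y69.274
G1 X79.814 Y78.126
M5
G0 X95.029 Y61.846
M4 S494
G1 X77.411 Y93.064 F1916
G1 X59.163 Y36.650
G1 X113.104 Y120.345
M5
G0 X73.804 Y81.198
M4 S494
G1 X88.942 Y108.224 F1916
G1 X104.779 Y81.601
G1 X73.804 Y81.198
M5
G0 X147.427 Y94.893
M4 S494
G1 X142.892 Y105.842 F1916
G1 X131.943 Y110.377
G1 X120.994 Y105.842
G1 X116.459 Y94.893
G1 X120.994 Y83.944
G1 X131.943 Y79.409
G1 X142.892 Y83.944
G1 X147.427 Y94.893
M5
G0 X64.555 Y132.354
M4 S494
G1 X137.764 Y132.354 F1916
G1 X137.764 Y95.965
G1 X64.555 Y95.965
G1 X64.555 Y132.354
M5
G0 X87.283 Y48.168
M4 S494
G1 X76.885 Y58.025 F1916
G1 X58.664 Y95.919
G1 X38.361 Y134.978
G1 X21.720 Y148.333
M5
G0 X73.269 Y40.502
M4 S494
G1 X25.567 Y90.096 F1916
G1 X114.603 Y39.393
G1 X73.269 Y40.502
M5
G0 X0.000 Y0.000

viewBox `0 0 155.396 170.702` with mm width/height → 1 unit = 1 mm. Flip: y_m = 170.702 − y_svg.

**Shape 1** — `<rect>` rectangle, stroke `#ff8800` → score (S494, F1916). Machine vertices: (79.814,78.126) → (147.535,78.126) → (147.535,69.274) → (79.814,69.274) → (79.814,78.126). Closed: final G1 returns to the first vertex.

**Shape 2** — `<polyline>` open polyline, stroke `#ff8800` → score (S494, F1916). Machine vertices: (95.029,61.846) → (77.411,93.064) → (59.163,36.650) → (113.104,120.345). Open path.

**Shape 3** — `<path>` regular polygon, stroke `#ff8800` → score (S494, F1916). Machine vertices: (73.804,81.198) → (88.942,108.224) → (104.779,81.601) → (73.804,81.198). Closed: final G1 returns to the first vertex.

**Shape 4** — `<circle>` circle, stroke `#ff8800` → score (S494, F1916). Machine vertices: (147.427,94.893) → (142.892,105.842) → (131.943,110.377) → (120.994,105.842) → (116.459,94.893) → (120.994,83.944) → (131.943,79.409) → (142.892,83.944) → (147.427,94.893). Closed: final G1 returns to the first vertex.

**Shape 5** — `<polygon>` rectangle, stroke `#ff8800` → score (S494, F1916). Machine vertices: (64.555,132.354) → (137.764,132.354) → (137.764,95.965) → (64.555,95.965) → (64.555,132.354). Closed: final G1 returns to the first vertex.

**Shape 6** — `<path>` cubic bezier, stroke `#ff8800` → score (S494, F1916). Control points (SVG): P0=(87.283,122.534), P1=(81.188,140.024), P2=(38.914,11.097), P3=(21.720,22.369); sampled at t=k/4. Machine vertices: (87.283,48.168) → (76.885,58.025) → (58.664,95.919) → (38.361,134.978) → (21.720,148.333). Open path.

**Shape 7** — `<polygon>` closed polygon, stroke `#ff8800` → score (S494, F1916). Machine vertices: (73.269,40.502) → (25.567,90.096) → (114.603,39.393) → (73.269,40.502). Closed: final G1 returns to the first vertex.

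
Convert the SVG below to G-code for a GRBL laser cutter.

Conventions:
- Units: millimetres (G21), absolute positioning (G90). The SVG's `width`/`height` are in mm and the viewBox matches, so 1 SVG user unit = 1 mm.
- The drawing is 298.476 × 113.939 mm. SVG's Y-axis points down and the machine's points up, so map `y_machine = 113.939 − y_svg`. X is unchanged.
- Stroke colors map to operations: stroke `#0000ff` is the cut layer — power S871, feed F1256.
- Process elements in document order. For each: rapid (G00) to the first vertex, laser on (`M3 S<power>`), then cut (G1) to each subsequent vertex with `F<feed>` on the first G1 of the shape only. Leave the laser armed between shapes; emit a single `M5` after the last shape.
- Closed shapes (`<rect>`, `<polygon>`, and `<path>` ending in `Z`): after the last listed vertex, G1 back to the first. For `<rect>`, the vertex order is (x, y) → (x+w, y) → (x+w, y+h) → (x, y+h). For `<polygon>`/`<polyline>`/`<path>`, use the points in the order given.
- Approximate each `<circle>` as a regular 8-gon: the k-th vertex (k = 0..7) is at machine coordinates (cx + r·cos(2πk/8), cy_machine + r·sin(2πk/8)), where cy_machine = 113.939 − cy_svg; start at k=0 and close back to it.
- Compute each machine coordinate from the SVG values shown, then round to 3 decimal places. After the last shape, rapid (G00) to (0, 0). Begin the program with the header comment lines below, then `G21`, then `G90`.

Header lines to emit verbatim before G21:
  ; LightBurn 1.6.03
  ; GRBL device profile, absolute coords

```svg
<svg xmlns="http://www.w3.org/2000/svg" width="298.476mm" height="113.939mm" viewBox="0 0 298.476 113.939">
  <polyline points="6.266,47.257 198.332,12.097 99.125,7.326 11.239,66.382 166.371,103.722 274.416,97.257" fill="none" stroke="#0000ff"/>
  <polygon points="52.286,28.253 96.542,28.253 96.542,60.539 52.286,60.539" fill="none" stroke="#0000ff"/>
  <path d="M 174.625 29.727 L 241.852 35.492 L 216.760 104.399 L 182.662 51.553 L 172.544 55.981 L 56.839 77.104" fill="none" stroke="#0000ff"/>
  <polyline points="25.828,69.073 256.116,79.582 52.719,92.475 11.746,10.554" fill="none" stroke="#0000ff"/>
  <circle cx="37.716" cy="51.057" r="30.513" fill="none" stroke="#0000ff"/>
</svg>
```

1 u = 1 mm; y_m = 113.939 − y.

[1] `<polyline>` open polyline, #0000ff→cut S871 F1256: (6.266,66.682) → (198.332,101.842) → (99.125,106.613) → (11.239,47.557) → (166.371,10.217) → (274.416,16.682)

[2] `<polygon>` rectangle, #0000ff→cut S871 F1256: (52.286,85.686) → (96.542,85.686) → (96.542,53.400) → (52.286,53.400) → (52.286,85.686) (closed)

[3] `<path>` open polyline, #0000ff→cut S871 F1256: (174.625,84.212) → (241.852,78.447) → (216.760,9.540) → (182.662,62.386) → (172.544,57.958) → (56.839,36.835)

[4] `<polyline>` open polyline, #0000ff→cut S871 F1256: (25.828,44.866) → (256.116,34.357) → (52.719,21.464) → (11.746,103.385)

[5] `<circle>` circle, #0000ff→cut S871 F1256: (68.229,62.882) → (59.292,84.458) → (37.716,93.395) → (16.140,84.458) → (7.203,62.882) → (16.140,41.306) → (37.716,32.369) → (59.292,41.306) → (68.229,62.882) (closed)

; LightBurn 1.6.03
; GRBL device profile, absolute coords
G21
G90
G00 X6.266 Y66.682
M3 S871
G1 X198.332 Y101.842 F1256
G1 X99.125 Y106.613
G1 X11.239 Y47.557
G1 X166.371 Y10.217
G1 X274.416 Y16.682
G00 X52.286 Y85.686
M3 S871
G1 X96.542 Y85.686 F1256
G1 X96.542 Y53.400
G1 X52.286 Y53.400
G1 X52.286 Y85.686
G00 X174.625 Y84.212
M3 S871
G1 X241.852 Y78.447 F1256
G1 X216.760 Y9.540
G1 X182.662 Y62.386
G1 X172.544 Y57.958
G1 X56.839 Y36.835
G00 X25.828 Y44.866
M3 S871
G1 X256.116 Y34.357 F1256
G1 X52.719 Y21.464
G1 X11.746 Y103.385
G00 X68.229 Y62.882
M3 S871
G1 X59.292 Y84.458 F1256
G1 X37.716 Y93.395
G1 X16.140 Y84.458
G1 X7.203 Y62.882
G1 X16.140 Y41.306
G1 X37.716 Y32.369
G1 X59.292 Y41.306
G1 X68.229 Y62.882
M5
G00 X0.000 Y0.000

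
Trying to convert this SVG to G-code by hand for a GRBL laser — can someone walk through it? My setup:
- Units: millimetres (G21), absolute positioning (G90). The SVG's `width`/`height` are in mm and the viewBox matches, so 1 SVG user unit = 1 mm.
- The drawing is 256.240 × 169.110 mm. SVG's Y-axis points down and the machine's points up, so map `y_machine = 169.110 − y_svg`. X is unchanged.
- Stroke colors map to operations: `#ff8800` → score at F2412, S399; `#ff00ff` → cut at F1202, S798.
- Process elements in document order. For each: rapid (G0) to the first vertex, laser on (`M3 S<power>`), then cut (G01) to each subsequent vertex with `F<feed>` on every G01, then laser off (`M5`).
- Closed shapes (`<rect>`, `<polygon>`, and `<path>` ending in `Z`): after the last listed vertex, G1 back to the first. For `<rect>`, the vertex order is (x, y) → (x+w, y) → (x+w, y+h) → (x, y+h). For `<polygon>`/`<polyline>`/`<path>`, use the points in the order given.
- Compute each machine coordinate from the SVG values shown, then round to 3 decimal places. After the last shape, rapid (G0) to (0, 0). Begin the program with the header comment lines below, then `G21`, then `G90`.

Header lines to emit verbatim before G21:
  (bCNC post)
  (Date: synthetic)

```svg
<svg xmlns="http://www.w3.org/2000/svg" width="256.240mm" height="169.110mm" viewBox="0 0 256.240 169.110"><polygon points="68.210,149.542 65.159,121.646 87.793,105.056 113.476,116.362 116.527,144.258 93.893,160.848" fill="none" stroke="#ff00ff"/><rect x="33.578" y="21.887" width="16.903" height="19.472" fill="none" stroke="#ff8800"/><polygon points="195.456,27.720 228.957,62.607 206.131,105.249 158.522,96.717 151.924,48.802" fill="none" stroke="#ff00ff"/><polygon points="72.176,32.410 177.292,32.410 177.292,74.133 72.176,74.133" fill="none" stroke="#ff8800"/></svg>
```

(bCNC post)
(Date: synthetic)
G21
G90
G0 X68.210 Y19.568
M3 S798
G01 X65.159 Y47.464 F1202
G01 X87.793 Y64.054 F1202
G01 X113.476 Y52.748 F1202
G01 X116.527 Y24.852 F1202
G01 X93.893 Y8.262 F1202
G01 X68.210 Y19.568 F1202
M5
G0 X33.578 Y147.223
M3 S399
G01 X50.481 Y147.223 F2412
G01 X50.481 Y127.751 F2412
G01 X33.578 Y127.751 F2412
G01 X33.578 Y147.223 F2412
M5
G0 X195.456 Y141.390
M3 S798
G01 X228.957 Y106.503 F1202
G01 X206.131 Y63.861 F1202
G01 X158.522 Y72.393 F1202
G01 X151.924 Y120.308 F1202
G01 X195.456 Y141.390 F1202
M5
G0 X72.176 Y136.700
M3 S399
G01 X177.292 Y136.700 F2412
G01 X177.292 Y94.977 F2412
G01 X72.176 Y94.977 F2412
G01 X72.176 Y136.700 F2412
M5
G0 X0.000 Y0.000

Since the viewBox matches the mm dimensions, user units are millimetres directly. The only transform is the Y-flip y_m = 169.110 − y_svg.

Shape 1 is a regular polygon drawn with `<polygon>`. Its stroke #ff00ff means cut at S798, F1202. After flipping Y the toolpath is (68.210,19.568) → (65.159,47.464) → (87.793,64.054) → (113.476,52.748) → (116.527,24.852) → (93.893,8.262) → (68.210,19.568), returning to the start.

Shape 2 is a rectangle drawn with `<rect>`. Its stroke #ff8800 means score at S399, F2412. After flipping Y the toolpath is (33.578,147.223) → (50.481,147.223) → (50.481,127.751) → (33.578,127.751) → (33.578,147.223), returning to the start.

Shape 3 is a regular polygon drawn with `<polygon>`. Its stroke #ff00ff means cut at S798, F1202. After flipping Y the toolpath is (195.456,141.390) → (228.957,106.503) → (206.131,63.861) → (158.522,72.393) → (151.924,120.308) → (195.456,141.390), returning to the start.

Shape 4 is a rectangle drawn with `<polygon>`. Its stroke #ff8800 means score at S399, F2412. After flipping Y the toolpath is (72.176,136.700) → (177.292,136.700) → (177.292,94.977) → (72.176,94.977) → (72.176,136.700), returning to the start.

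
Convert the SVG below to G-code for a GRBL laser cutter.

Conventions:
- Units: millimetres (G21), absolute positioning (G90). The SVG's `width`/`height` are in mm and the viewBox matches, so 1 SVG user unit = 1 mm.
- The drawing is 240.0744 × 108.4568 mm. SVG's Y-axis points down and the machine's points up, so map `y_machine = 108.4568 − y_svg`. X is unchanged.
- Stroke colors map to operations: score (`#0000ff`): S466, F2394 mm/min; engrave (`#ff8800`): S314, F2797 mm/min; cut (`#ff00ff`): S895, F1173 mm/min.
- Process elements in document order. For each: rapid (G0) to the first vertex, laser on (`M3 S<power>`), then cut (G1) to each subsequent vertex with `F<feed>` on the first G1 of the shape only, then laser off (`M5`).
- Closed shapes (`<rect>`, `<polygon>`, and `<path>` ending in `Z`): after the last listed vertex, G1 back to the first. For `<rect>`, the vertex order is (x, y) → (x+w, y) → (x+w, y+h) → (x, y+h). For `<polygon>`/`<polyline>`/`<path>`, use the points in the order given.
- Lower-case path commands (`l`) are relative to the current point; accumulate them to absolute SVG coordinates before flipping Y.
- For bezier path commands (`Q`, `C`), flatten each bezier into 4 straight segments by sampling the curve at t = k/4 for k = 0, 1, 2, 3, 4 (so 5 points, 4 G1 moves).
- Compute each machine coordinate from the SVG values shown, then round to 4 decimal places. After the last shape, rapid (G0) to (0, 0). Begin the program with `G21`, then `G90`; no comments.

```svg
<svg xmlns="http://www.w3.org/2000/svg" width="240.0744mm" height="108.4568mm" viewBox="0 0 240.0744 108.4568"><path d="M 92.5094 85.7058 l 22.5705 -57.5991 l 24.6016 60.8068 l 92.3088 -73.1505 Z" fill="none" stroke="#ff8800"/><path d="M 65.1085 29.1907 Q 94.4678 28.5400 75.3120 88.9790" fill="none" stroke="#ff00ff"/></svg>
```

1 u = 1 mm; y_m = 108.4568 − y.

[1] `<path>` closed polygon, #ff8800→engrave S314 F2797: (92.5094,22.7510) → (115.0799,80.3501) → (139.6815,19.5433) → (231.9903,92.6938) → (92.5094,22.7510) (closed)

[2] `<path>` quadratic bezier, #ff00ff→cut S895 F1173: (65.1085,79.2661) → (76.7560,75.7733) → (82.3390,64.6444) → (81.8577,45.8792) → (75.3120,19.4778)

G21
G90
G0 X92.5094 Y22.7510
M3 S314
G1 X115.0799 Y80.3501 F2797
G1 X139.6815 Y19.5433
G1 X231.9903 Y92.6938
G1 X92.5094 Y22.7510
M5
G0 X65.1085 Y79.2661
M3 S895
G1 X76.7560 Y75.7733 F1173
G1 X82.3390 Y64.6444
G1 X81.8577 Y45.8792
G1 X75.3120 Y19.4778
M5
G0 X0.0000 Y0.0000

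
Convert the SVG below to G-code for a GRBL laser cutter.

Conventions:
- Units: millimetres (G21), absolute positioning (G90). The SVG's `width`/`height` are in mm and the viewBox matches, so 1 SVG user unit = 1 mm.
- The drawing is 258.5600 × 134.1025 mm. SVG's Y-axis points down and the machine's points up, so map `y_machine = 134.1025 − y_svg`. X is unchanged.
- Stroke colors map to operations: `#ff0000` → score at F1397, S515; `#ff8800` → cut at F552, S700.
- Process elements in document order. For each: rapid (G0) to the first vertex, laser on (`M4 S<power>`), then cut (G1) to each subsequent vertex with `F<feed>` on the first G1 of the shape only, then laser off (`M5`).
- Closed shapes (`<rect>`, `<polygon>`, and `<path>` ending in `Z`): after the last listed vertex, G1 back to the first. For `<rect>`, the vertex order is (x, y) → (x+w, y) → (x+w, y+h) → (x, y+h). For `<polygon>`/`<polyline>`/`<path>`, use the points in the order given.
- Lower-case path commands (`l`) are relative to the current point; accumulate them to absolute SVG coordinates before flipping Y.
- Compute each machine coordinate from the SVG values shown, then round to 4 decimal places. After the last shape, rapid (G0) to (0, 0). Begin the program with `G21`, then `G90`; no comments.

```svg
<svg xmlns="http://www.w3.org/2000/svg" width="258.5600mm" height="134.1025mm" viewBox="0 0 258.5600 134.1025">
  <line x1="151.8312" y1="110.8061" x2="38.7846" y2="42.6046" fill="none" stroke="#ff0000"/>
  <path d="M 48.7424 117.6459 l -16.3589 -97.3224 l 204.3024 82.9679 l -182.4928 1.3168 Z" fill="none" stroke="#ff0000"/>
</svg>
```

1 u = 1 mm; y_m = 134.1025 − y.

[1] `<line>` line segment, #ff0000→score S515 F1397: (151.8312,23.2964) → (38.7846,91.4979)

[2] `<path>` closed polygon, #ff0000→score S515 F1397: (48.7424,16.4566) → (32.3835,113.7790) → (236.6859,30.8111) → (54.1931,29.4943) → (48.7424,16.4566) (closed)

G21
G90
G0 X151.8312 Y23.2964
M4 S515
G1 X38.7846 Y91.4979 F1397
M5
G0 X48.7424 Y16.4566
M4 S515
G1 X32.3835 Y113.7790 F1397
G1 X236.6859 Y30.8111
G1 X54.1931 Y29.4943
G1 X48.7424 Y16.4566
M5
G0 X0.0000 Y0.0000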